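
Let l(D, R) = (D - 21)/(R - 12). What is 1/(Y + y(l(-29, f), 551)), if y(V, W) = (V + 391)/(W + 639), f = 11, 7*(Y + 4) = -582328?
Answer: -1190/99000079 ≈ -1.2020e-5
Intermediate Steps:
Y = -582356/7 (Y = -4 + (⅐)*(-582328) = -4 - 582328/7 = -582356/7 ≈ -83194.)
l(D, R) = (-21 + D)/(-12 + R)
y(V, W) = (391 + V)/(639 + W)
1/(Y + y(l(-29, f), 551)) = 1/(-582356/7 + (391 + (-21 - 29)/(-12 + 11))/(639 + 551)) = 1/(-582356/7 + (391 - 50/(-1))/1190) = 1/(-582356/7 + (391 - 1*(-50))/1190) = 1/(-582356/7 + (391 + 50)/1190) = 1/(-582356/7 + (1/1190)*441) = 1/(-582356/7 + 63/170) = 1/(-99000079/1190) = -1190/99000079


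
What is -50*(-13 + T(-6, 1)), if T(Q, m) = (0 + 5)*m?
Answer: 400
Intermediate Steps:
T(Q, m) = 5*m
-50*(-13 + T(-6, 1)) = -50*(-13 + 5*1) = -50*(-13 + 5) = -50*(-8) = 400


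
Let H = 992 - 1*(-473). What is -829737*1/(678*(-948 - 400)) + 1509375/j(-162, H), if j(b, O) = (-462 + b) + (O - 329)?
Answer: 57496210431/19497472 ≈ 2948.9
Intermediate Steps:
H = 1465 (H = 992 + 473 = 1465)
j(b, O) = -791 + O + b (j(b, O) = (-462 + b) + (-329 + O) = -791 + O + b)
-829737*1/(678*(-948 - 400)) + 1509375/j(-162, H) = -829737*1/(678*(-948 - 400)) + 1509375/(-791 + 1465 - 162) = -829737/((-1348*678)) + 1509375/512 = -829737/(-913944) + 1509375*(1/512) = -829737*(-1/913944) + 1509375/512 = 276579/304648 + 1509375/512 = 57496210431/19497472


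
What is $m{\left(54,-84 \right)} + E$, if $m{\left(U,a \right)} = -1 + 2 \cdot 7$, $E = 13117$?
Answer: $13130$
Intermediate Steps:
$m{\left(U,a \right)} = 13$ ($m{\left(U,a \right)} = -1 + 14 = 13$)
$m{\left(54,-84 \right)} + E = 13 + 13117 = 13130$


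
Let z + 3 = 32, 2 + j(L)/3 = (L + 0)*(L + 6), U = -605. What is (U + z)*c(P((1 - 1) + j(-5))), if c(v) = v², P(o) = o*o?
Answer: -112021056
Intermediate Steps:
j(L) = -6 + 3*L*(6 + L) (j(L) = -6 + 3*((L + 0)*(L + 6)) = -6 + 3*(L*(6 + L)) = -6 + 3*L*(6 + L))
P(o) = o²
z = 29 (z = -3 + 32 = 29)
(U + z)*c(P((1 - 1) + j(-5))) = (-605 + 29)*(((1 - 1) + (-6 + 3*(-5)² + 18*(-5)))²)² = -576*(0 + (-6 + 3*25 - 90))⁴ = -576*(0 + (-6 + 75 - 90))⁴ = -576*(0 - 21)⁴ = -576*((-21)²)² = -576*441² = -576*194481 = -112021056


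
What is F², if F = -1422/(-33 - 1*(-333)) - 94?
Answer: 24373969/2500 ≈ 9749.6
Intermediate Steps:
F = -4937/50 (F = -1422/(-33 + 333) - 94 = -1422/300 - 94 = -1422*1/300 - 94 = -237/50 - 94 = -4937/50 ≈ -98.740)
F² = (-4937/50)² = 24373969/2500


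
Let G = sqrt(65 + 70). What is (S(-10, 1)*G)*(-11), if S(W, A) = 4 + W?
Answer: 198*sqrt(15) ≈ 766.85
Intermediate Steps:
G = 3*sqrt(15) (G = sqrt(135) = 3*sqrt(15) ≈ 11.619)
(S(-10, 1)*G)*(-11) = ((4 - 10)*(3*sqrt(15)))*(-11) = -18*sqrt(15)*(-11) = 198*sqrt(15)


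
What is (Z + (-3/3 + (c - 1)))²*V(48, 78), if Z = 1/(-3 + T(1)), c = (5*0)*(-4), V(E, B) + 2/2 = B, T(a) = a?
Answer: 1925/4 ≈ 481.25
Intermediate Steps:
V(E, B) = -1 + B
c = 0 (c = 0*(-4) = 0)
Z = -½ (Z = 1/(-3 + 1) = 1/(-2) = -½ ≈ -0.50000)
(Z + (-3/3 + (c - 1)))²*V(48, 78) = (-½ + (-3/3 + (0 - 1)))²*(-1 + 78) = (-½ + (-3*⅓ - 1))²*77 = (-½ + (-1 - 1))²*77 = (-½ - 2)²*77 = (-5/2)²*77 = (25/4)*77 = 1925/4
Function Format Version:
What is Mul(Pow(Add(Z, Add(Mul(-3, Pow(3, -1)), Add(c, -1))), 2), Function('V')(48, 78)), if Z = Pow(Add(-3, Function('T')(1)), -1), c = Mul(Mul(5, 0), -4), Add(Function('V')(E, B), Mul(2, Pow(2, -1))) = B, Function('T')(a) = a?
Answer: Rational(1925, 4) ≈ 481.25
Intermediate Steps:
Function('V')(E, B) = Add(-1, B)
c = 0 (c = Mul(0, -4) = 0)
Z = Rational(-1, 2) (Z = Pow(Add(-3, 1), -1) = Pow(-2, -1) = Rational(-1, 2) ≈ -0.50000)
Mul(Pow(Add(Z, Add(Mul(-3, Pow(3, -1)), Add(c, -1))), 2), Function('V')(48, 78)) = Mul(Pow(Add(Rational(-1, 2), Add(Mul(-3, Pow(3, -1)), Add(0, -1))), 2), Add(-1, 78)) = Mul(Pow(Add(Rational(-1, 2), Add(Mul(-3, Rational(1, 3)), -1)), 2), 77) = Mul(Pow(Add(Rational(-1, 2), Add(-1, -1)), 2), 77) = Mul(Pow(Add(Rational(-1, 2), -2), 2), 77) = Mul(Pow(Rational(-5, 2), 2), 77) = Mul(Rational(25, 4), 77) = Rational(1925, 4)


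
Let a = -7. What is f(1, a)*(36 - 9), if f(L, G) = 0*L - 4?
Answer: -108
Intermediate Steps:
f(L, G) = -4 (f(L, G) = 0 - 4 = -4)
f(1, a)*(36 - 9) = -4*(36 - 9) = -4*27 = -108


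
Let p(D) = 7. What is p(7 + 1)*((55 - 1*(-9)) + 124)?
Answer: 1316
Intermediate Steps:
p(7 + 1)*((55 - 1*(-9)) + 124) = 7*((55 - 1*(-9)) + 124) = 7*((55 + 9) + 124) = 7*(64 + 124) = 7*188 = 1316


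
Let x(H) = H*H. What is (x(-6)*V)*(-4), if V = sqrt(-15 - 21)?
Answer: -864*I ≈ -864.0*I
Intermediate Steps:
V = 6*I (V = sqrt(-36) = 6*I ≈ 6.0*I)
x(H) = H**2
(x(-6)*V)*(-4) = ((-6)**2*(6*I))*(-4) = (36*(6*I))*(-4) = (216*I)*(-4) = -864*I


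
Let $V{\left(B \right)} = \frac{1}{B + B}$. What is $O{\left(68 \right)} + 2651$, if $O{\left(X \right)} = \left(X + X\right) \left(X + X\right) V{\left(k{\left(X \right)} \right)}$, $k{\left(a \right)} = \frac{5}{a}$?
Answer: $\frac{642119}{5} \approx 1.2842 \cdot 10^{5}$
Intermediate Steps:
$V{\left(B \right)} = \frac{1}{2 B}$
$O{\left(X \right)} = \frac{2 X^{3}}{5}$ ($O{\left(X \right)} = \left(X + X\right) \left(X + X\right) \frac{1}{2 \frac{5}{X}} = 2 X 2 X \frac{\frac{1}{5} X}{2} = 4 X^{2} \frac{X}{10} = \frac{2 X^{3}}{5}$)
$O{\left(68 \right)} + 2651 = \frac{2 \cdot 68^{3}}{5} + 2651 = \frac{2}{5} \cdot 314432 + 2651 = \frac{628864}{5} + 2651 = \frac{642119}{5}$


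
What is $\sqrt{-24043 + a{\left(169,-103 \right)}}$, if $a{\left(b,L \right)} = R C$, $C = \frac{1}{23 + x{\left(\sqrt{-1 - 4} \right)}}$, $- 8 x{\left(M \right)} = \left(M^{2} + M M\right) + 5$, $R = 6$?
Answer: $\frac{i \sqrt{10602851}}{21} \approx 155.06 i$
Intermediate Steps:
$x{\left(M \right)} = - \frac{5}{8} - \frac{M^{2}}{4}$ ($x{\left(M \right)} = - \frac{\left(M^{2} + M M\right) + 5}{8} = - \frac{\left(M^{2} + M^{2}\right) + 5}{8} = - \frac{2 M^{2} + 5}{8} = - \frac{5 + 2 M^{2}}{8} = - \frac{5}{8} - \frac{M^{2}}{4}$)
$C = \frac{8}{189}$ ($C = \frac{1}{23 - \left(\frac{5}{8} + \frac{\left(\sqrt{-1 - 4}\right)^{2}}{4}\right)} = \frac{1}{23 - \left(\frac{5}{8} + \frac{\left(\sqrt{-5}\right)^{2}}{4}\right)} = \frac{1}{23 - \left(\frac{5}{8} + \frac{\left(i \sqrt{5}\right)^{2}}{4}\right)} = \frac{1}{23 - - \frac{5}{8}} = \frac{1}{23 + \left(- \frac{5}{8} + \frac{5}{4}\right)} = \frac{1}{23 + \frac{5}{8}} = \frac{1}{\frac{189}{8}} = \frac{8}{189} \approx 0.042328$)
$a{\left(b,L \right)} = \frac{16}{63}$ ($a{\left(b,L \right)} = 6 \cdot \frac{8}{189} = \frac{16}{63}$)
$\sqrt{-24043 + a{\left(169,-103 \right)}} = \sqrt{-24043 + \frac{16}{63}} = \sqrt{- \frac{1514693}{63}} = \frac{i \sqrt{10602851}}{21}$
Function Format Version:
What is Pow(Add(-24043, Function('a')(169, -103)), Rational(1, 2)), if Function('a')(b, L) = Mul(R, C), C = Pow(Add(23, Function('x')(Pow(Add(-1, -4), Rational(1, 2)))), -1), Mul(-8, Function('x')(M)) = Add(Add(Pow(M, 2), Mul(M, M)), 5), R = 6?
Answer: Mul(Rational(1, 21), I, Pow(10602851, Rational(1, 2))) ≈ Mul(155.06, I)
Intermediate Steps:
Function('x')(M) = Add(Rational(-5, 8), Mul(Rational(-1, 4), Pow(M, 2))) (Function('x')(M) = Mul(Rational(-1, 8), Add(Add(Pow(M, 2), Mul(M, M)), 5)) = Mul(Rational(-1, 8), Add(Add(Pow(M, 2), Pow(M, 2)), 5)) = Mul(Rational(-1, 8), Add(Mul(2, Pow(M, 2)), 5)) = Mul(Rational(-1, 8), Add(5, Mul(2, Pow(M, 2)))) = Add(Rational(-5, 8), Mul(Rational(-1, 4), Pow(M, 2))))
C = Rational(8, 189) (C = Pow(Add(23, Add(Rational(-5, 8), Mul(Rational(-1, 4), Pow(Pow(Add(-1, -4), Rational(1, 2)), 2)))), -1) = Pow(Add(23, Add(Rational(-5, 8), Mul(Rational(-1, 4), Pow(Pow(-5, Rational(1, 2)), 2)))), -1) = Pow(Add(23, Add(Rational(-5, 8), Mul(Rational(-1, 4), Pow(Mul(I, Pow(5, Rational(1, 2))), 2)))), -1) = Pow(Add(23, Add(Rational(-5, 8), Mul(Rational(-1, 4), -5))), -1) = Pow(Add(23, Add(Rational(-5, 8), Rational(5, 4))), -1) = Pow(Add(23, Rational(5, 8)), -1) = Pow(Rational(189, 8), -1) = Rational(8, 189) ≈ 0.042328)
Function('a')(b, L) = Rational(16, 63) (Function('a')(b, L) = Mul(6, Rational(8, 189)) = Rational(16, 63))
Pow(Add(-24043, Function('a')(169, -103)), Rational(1, 2)) = Pow(Add(-24043, Rational(16, 63)), Rational(1, 2)) = Pow(Rational(-1514693, 63), Rational(1, 2)) = Mul(Rational(1, 21), I, Pow(10602851, Rational(1, 2)))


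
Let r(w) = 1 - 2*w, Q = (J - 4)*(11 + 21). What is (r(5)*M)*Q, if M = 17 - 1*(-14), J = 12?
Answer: -71424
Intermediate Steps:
M = 31 (M = 17 + 14 = 31)
Q = 256 (Q = (12 - 4)*(11 + 21) = 8*32 = 256)
r(w) = 1 - 2*w
(r(5)*M)*Q = ((1 - 2*5)*31)*256 = ((1 - 10)*31)*256 = -9*31*256 = -279*256 = -71424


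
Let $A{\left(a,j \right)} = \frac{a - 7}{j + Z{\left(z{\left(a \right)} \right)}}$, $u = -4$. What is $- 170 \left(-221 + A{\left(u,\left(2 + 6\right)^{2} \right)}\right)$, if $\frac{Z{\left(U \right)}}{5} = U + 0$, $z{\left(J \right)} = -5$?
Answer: $\frac{1467100}{39} \approx 37618.0$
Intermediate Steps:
$Z{\left(U \right)} = 5 U$ ($Z{\left(U \right)} = 5 \left(U + 0\right) = 5 U$)
$A{\left(a,j \right)} = \frac{-7 + a}{-25 + j}$ ($A{\left(a,j \right)} = \frac{a - 7}{j + 5 \left(-5\right)} = \frac{-7 + a}{j - 25} = \frac{-7 + a}{-25 + j}$)
$- 170 \left(-221 + A{\left(u,\left(2 + 6\right)^{2} \right)}\right) = - 170 \left(-221 + \frac{-7 - 4}{-25 + \left(2 + 6\right)^{2}}\right) = - 170 \left(-221 + \frac{1}{-25 + 8^{2}} \left(-11\right)\right) = - 170 \left(-221 + \frac{1}{-25 + 64} \left(-11\right)\right) = - 170 \left(-221 + \frac{1}{39} \left(-11\right)\right) = - 170 \left(-221 - \frac{11}{39}\right) = \left(-170\right) \left(- \frac{8630}{39}\right) = \frac{1467100}{39}$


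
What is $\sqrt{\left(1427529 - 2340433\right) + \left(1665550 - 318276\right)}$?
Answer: $\sqrt{434370} \approx 659.07$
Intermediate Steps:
$\sqrt{\left(1427529 - 2340433\right) + \left(1665550 - 318276\right)} = \sqrt{-912904 + 1347274} = \sqrt{434370}$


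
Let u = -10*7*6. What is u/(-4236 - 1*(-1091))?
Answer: 84/629 ≈ 0.13355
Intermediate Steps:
u = -420 (u = -70*6 = -420)
u/(-4236 - 1*(-1091)) = -420/(-4236 - 1*(-1091)) = -420/(-4236 + 1091) = -420/(-3145) = -420*(-1/3145) = 84/629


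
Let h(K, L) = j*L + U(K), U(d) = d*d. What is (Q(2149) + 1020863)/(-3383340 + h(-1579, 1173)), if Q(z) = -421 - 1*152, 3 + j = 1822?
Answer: 510145/621794 ≈ 0.82044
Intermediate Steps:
j = 1819 (j = -3 + 1822 = 1819)
U(d) = d²
Q(z) = -573 (Q(z) = -421 - 152 = -573)
h(K, L) = K² + 1819*L (h(K, L) = 1819*L + K² = K² + 1819*L)
(Q(2149) + 1020863)/(-3383340 + h(-1579, 1173)) = (-573 + 1020863)/(-3383340 + ((-1579)² + 1819*1173)) = 1020290/(-3383340 + (2493241 + 2133687)) = 1020290/(-3383340 + 4626928) = 1020290/1243588 = 1020290*(1/1243588) = 510145/621794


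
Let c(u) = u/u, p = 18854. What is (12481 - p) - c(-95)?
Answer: -6374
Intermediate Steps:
c(u) = 1
(12481 - p) - c(-95) = (12481 - 1*18854) - 1*1 = (12481 - 18854) - 1 = -6373 - 1 = -6374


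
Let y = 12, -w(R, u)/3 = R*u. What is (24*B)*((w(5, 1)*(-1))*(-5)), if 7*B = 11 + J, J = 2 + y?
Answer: -45000/7 ≈ -6428.6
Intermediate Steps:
w(R, u) = -3*R*u
J = 14 (J = 2 + 12 = 14)
B = 25/7 (B = (11 + 14)/7 = (⅐)*25 = 25/7 ≈ 3.5714)
(24*B)*((w(5, 1)*(-1))*(-5)) = (24*(25/7))*((-3*5*1*(-1))*(-5)) = 600*(-15*(-1)*(-5))/7 = 600*(15*(-5))/7 = (600/7)*(-75) = -45000/7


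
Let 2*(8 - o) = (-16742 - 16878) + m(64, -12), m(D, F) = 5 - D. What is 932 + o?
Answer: 35559/2 ≈ 17780.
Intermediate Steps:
o = 33695/2 (o = 8 - ((-16742 - 16878) + (5 - 1*64))/2 = 8 - (-33620 + (5 - 64))/2 = 8 - (-33620 - 59)/2 = 8 - ½*(-33679) = 8 + 33679/2 = 33695/2 ≈ 16848.)
932 + o = 932 + 33695/2 = 35559/2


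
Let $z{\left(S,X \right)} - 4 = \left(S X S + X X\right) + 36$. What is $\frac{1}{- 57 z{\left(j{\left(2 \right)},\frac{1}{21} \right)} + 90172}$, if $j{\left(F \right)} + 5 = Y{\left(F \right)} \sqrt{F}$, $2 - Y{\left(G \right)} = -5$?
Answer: $\frac{473010279}{41415450401746} - \frac{2052855 \sqrt{2}}{82830900803492} \approx 1.1386 \cdot 10^{-5}$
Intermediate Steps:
$Y{\left(G \right)} = 7$ ($Y{\left(G \right)} = 2 - -5 = 2 + 5 = 7$)
$j{\left(F \right)} = -5 + 7 \sqrt{F}$
$z{\left(S,X \right)} = 40 + X^{2} + X S^{2}$ ($z{\left(S,X \right)} = 4 + \left(\left(S X S + X X\right) + 36\right) = 4 + \left(\left(X S^{2} + X^{2}\right) + 36\right) = 4 + \left(\left(X^{2} + X S^{2}\right) + 36\right) = 4 + \left(36 + X^{2} + X S^{2}\right) = 40 + X^{2} + X S^{2}$)
$\frac{1}{- 57 z{\left(j{\left(2 \right)},\frac{1}{21} \right)} + 90172} = \frac{1}{- 57 \left(40 + \left(\frac{1}{21}\right)^{2} + \frac{\left(-5 + 7 \sqrt{2}\right)^{2}}{21}\right) + 90172} = \frac{1}{- 57 \left(40 + \frac{1}{441} + \frac{\left(-5 + 7 \sqrt{2}\right)^{2}}{21}\right) + 90172} = \frac{1}{- 57 \left(\frac{17641}{441} + \frac{\left(-5 + 7 \sqrt{2}\right)^{2}}{21}\right) + 90172} = \frac{1}{\left(- \frac{335179}{147} - \frac{19 \left(-5 + 7 \sqrt{2}\right)^{2}}{7}\right) + 90172} = \frac{1}{\frac{12920105}{147} - \frac{19 \left(-5 + 7 \sqrt{2}\right)^{2}}{7}}$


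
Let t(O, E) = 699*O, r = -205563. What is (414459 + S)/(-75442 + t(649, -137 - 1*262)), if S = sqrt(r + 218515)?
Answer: 414459/378209 + 2*sqrt(3238)/378209 ≈ 1.0961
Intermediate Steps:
S = 2*sqrt(3238) (S = sqrt(-205563 + 218515) = sqrt(12952) = 2*sqrt(3238) ≈ 113.81)
(414459 + S)/(-75442 + t(649, -137 - 1*262)) = (414459 + 2*sqrt(3238))/(-75442 + 699*649) = (414459 + 2*sqrt(3238))/(-75442 + 453651) = (414459 + 2*sqrt(3238))/378209 = (414459 + 2*sqrt(3238))*(1/378209) = 414459/378209 + 2*sqrt(3238)/378209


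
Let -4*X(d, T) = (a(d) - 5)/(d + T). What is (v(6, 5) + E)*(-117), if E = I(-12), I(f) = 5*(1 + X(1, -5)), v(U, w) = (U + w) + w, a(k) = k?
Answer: -9243/4 ≈ -2310.8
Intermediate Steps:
X(d, T) = -(-5 + d)/(4*(T + d)) (X(d, T) = -(d - 5)/(4*(d + T)) = -(-5 + d)/(4*(T + d)))
v(U, w) = U + 2*w
I(f) = 15/4 (I(f) = 5*(1 + (5 - 1*1)/(4*(-5 + 1))) = 5*(1 + (1/4)*(5 - 1)/(-4)) = 5*(1 + (1/4)*(-1/4)*4) = 5*(1 - 1/4) = 5*(3/4) = 15/4)
E = 15/4 ≈ 3.7500
(v(6, 5) + E)*(-117) = ((6 + 2*5) + 15/4)*(-117) = ((6 + 10) + 15/4)*(-117) = (16 + 15/4)*(-117) = (79/4)*(-117) = -9243/4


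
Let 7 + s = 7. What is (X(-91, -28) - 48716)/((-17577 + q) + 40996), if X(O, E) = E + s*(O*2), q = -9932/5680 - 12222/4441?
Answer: -307390387680/147656983937 ≈ -2.0818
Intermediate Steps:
s = 0 (s = -7 + 7 = 0)
q = -28382243/6306220 (q = -9932*1/5680 - 12222*1/4441 = -2483/1420 - 12222/4441 = -28382243/6306220 ≈ -4.5007)
X(O, E) = E (X(O, E) = E + 0*(O*2) = E + 0*(2*O) = E + 0 = E)
(X(-91, -28) - 48716)/((-17577 + q) + 40996) = (-28 - 48716)/((-17577 - 28382243/6306220) + 40996) = -48744/(-110872811183/6306220 + 40996) = -48744/147656983937/6306220 = -48744*6306220/147656983937 = -307390387680/147656983937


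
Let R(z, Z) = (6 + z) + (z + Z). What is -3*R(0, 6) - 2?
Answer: -38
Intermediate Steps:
R(z, Z) = 6 + Z + 2*z (R(z, Z) = (6 + z) + (Z + z) = 6 + Z + 2*z)
-3*R(0, 6) - 2 = -3*(6 + 6 + 2*0) - 2 = -3*(6 + 6 + 0) - 2 = -3*12 - 2 = -36 - 2 = -38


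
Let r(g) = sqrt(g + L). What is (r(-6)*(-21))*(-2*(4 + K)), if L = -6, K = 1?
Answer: 420*I*sqrt(3) ≈ 727.46*I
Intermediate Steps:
r(g) = sqrt(-6 + g) (r(g) = sqrt(g - 6) = sqrt(-6 + g))
(r(-6)*(-21))*(-2*(4 + K)) = (sqrt(-6 - 6)*(-21))*(-2*(4 + 1)) = (sqrt(-12)*(-21))*(-2*5) = ((2*I*sqrt(3))*(-21))*(-10) = -42*I*sqrt(3)*(-10) = 420*I*sqrt(3)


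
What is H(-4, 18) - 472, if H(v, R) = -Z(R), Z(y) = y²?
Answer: -796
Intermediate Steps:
H(v, R) = -R²
H(-4, 18) - 472 = -1*18² - 472 = -1*324 - 472 = -324 - 472 = -796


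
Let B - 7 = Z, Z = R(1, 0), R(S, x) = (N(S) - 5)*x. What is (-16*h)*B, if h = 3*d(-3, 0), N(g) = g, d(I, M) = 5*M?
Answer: 0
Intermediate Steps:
R(S, x) = x*(-5 + S) (R(S, x) = (S - 5)*x = (-5 + S)*x = x*(-5 + S))
Z = 0 (Z = 0*(-5 + 1) = 0*(-4) = 0)
h = 0 (h = 3*(5*0) = 3*0 = 0)
B = 7 (B = 7 + 0 = 7)
(-16*h)*B = -16*0*7 = 0*7 = 0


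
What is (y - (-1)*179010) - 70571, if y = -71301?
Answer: 37138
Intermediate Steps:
(y - (-1)*179010) - 70571 = (-71301 - (-1)*179010) - 70571 = (-71301 - 1*(-179010)) - 70571 = (-71301 + 179010) - 70571 = 107709 - 70571 = 37138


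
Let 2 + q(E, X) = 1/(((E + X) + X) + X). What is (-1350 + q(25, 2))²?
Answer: 1756531921/961 ≈ 1.8278e+6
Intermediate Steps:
q(E, X) = -2 + 1/(E + 3*X) (q(E, X) = -2 + 1/(((E + X) + X) + X) = -2 + 1/((E + 2*X) + X) = -2 + 1/(E + 3*X))
(-1350 + q(25, 2))² = (-1350 + (1 - 6*2 - 2*25)/(25 + 3*2))² = (-1350 + (1 - 12 - 50)/(25 + 6))² = (-1350 - 61/31)² = (-41911/31)² = 1756531921/961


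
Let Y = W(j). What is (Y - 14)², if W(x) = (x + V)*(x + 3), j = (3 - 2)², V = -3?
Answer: 484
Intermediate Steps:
j = 1 (j = 1² = 1)
W(x) = (-3 + x)*(3 + x) (W(x) = (x - 3)*(x + 3) = (-3 + x)*(3 + x))
Y = -8 (Y = -9 + 1² = -9 + 1 = -8)
(Y - 14)² = (-8 - 14)² = (-22)² = 484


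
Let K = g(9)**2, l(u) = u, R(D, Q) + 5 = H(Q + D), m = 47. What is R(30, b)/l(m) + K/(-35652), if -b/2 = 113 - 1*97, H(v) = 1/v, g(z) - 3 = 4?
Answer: -198389/1675644 ≈ -0.11840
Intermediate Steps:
g(z) = 7 (g(z) = 3 + 4 = 7)
b = -32 (b = -2*(113 - 1*97) = -2*(113 - 97) = -2*16 = -32)
R(D, Q) = -5 + 1/(D + Q) (R(D, Q) = -5 + 1/(Q + D) = -5 + 1/(D + Q))
K = 49 (K = 7**2 = 49)
R(30, b)/l(m) + K/(-35652) = (-5 + 1/(30 - 32))/47 + 49/(-35652) = (-5 + 1/(-2))*(1/47) + 49*(-1/35652) = (-5 - 1/2)*(1/47) - 49/35652 = -11/2*1/47 - 49/35652 = -11/94 - 49/35652 = -198389/1675644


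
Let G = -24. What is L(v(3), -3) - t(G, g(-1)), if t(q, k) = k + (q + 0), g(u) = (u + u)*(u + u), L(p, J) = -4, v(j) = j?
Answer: 16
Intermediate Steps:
g(u) = 4*u² (g(u) = (2*u)*(2*u) = 4*u²)
t(q, k) = k + q
L(v(3), -3) - t(G, g(-1)) = -4 - (4*(-1)² - 24) = -4 - (4*1 - 24) = -4 - (4 - 24) = -4 - 1*(-20) = -4 + 20 = 16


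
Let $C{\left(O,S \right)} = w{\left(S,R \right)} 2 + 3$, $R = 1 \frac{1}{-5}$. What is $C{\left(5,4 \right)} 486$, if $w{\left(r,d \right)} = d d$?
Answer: $\frac{37422}{25} \approx 1496.9$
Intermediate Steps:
$R = - \frac{1}{5}$ ($R = 1 \left(- \frac{1}{5}\right) = - \frac{1}{5} \approx -0.2$)
$w{\left(r,d \right)} = d^{2}$
$C{\left(O,S \right)} = \frac{77}{25}$ ($C{\left(O,S \right)} = \left(- \frac{1}{5}\right)^{2} \cdot 2 + 3 = \frac{1}{25} \cdot 2 + 3 = \frac{2}{25} + 3 = \frac{77}{25}$)
$C{\left(5,4 \right)} 486 = \frac{77}{25} \cdot 486 = \frac{37422}{25}$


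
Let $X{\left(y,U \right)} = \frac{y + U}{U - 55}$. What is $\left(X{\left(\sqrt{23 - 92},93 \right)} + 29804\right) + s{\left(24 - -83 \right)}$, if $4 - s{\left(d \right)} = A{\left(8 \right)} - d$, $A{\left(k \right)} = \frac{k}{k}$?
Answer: $\frac{1136825}{38} + \frac{i \sqrt{69}}{38} \approx 29916.0 + 0.2186 i$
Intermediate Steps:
$A{\left(k \right)} = 1$
$s{\left(d \right)} = 3 + d$ ($s{\left(d \right)} = 4 - \left(1 - d\right) = 4 + \left(-1 + d\right) = 3 + d$)
$X{\left(y,U \right)} = \frac{U + y}{-55 + U}$
$\left(X{\left(\sqrt{23 - 92},93 \right)} + 29804\right) + s{\left(24 - -83 \right)} = \left(\frac{93 + \sqrt{23 - 92}}{-55 + 93} + 29804\right) + \left(3 + \left(24 - -83\right)\right) = \left(\frac{93 + \sqrt{-69}}{38} + 29804\right) + \left(3 + \left(24 + 83\right)\right) = \left(\frac{93 + i \sqrt{69}}{38} + 29804\right) + \left(3 + 107\right) = \left(\left(\frac{93}{38} + \frac{i \sqrt{69}}{38}\right) + 29804\right) + 110 = \left(\frac{1132645}{38} + \frac{i \sqrt{69}}{38}\right) + 110 = \frac{1136825}{38} + \frac{i \sqrt{69}}{38}$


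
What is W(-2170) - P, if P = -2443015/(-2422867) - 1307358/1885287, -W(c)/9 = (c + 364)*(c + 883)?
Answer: -31851112188263205787/1522599885943 ≈ -2.0919e+7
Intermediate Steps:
W(c) = -9*(364 + c)*(883 + c) (W(c) = -9*(c + 364)*(c + 883) = -9*(364 + c)*(883 + c))
P = 479409954973/1522599885943 (P = -2443015*(-1/2422867) - 1307358*1/1885287 = 2443015/2422867 - 435786/628429 = 479409954973/1522599885943 ≈ 0.31486)
W(-2170) - P = (-2892708 - 11223*(-2170) - 9*(-2170)²) - 1*479409954973/1522599885943 = (-2892708 + 24353910 - 9*4708900) - 479409954973/1522599885943 = (-2892708 + 24353910 - 42380100) - 479409954973/1522599885943 = -20918898 - 479409954973/1522599885943 = -31851112188263205787/1522599885943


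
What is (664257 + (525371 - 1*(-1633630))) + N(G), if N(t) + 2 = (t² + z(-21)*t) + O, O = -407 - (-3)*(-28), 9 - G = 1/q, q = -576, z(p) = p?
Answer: 936489847105/331776 ≈ 2.8227e+6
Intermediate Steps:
G = 5185/576 (G = 9 - 1/(-576) = 9 - 1*(-1/576) = 9 + 1/576 = 5185/576 ≈ 9.0017)
O = -491 (O = -407 - 1*84 = -407 - 84 = -491)
N(t) = -493 + t² - 21*t (N(t) = -2 + ((t² - 21*t) - 491) = -2 + (-491 + t² - 21*t) = -493 + t² - 21*t)
(664257 + (525371 - 1*(-1633630))) + N(G) = (664257 + (525371 - 1*(-1633630))) + (-493 + (5185/576)² - 21*5185/576) = (664257 + (525371 + 1633630)) + (-493 + 26884225/331776 - 36295/192) = (664257 + 2159001) - 199399103/331776 = 2823258 - 199399103/331776 = 936489847105/331776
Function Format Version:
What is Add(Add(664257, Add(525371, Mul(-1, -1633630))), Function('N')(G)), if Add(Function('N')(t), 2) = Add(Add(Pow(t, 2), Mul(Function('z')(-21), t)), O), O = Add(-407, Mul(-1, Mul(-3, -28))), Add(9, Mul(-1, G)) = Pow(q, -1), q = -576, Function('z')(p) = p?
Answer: Rational(936489847105, 331776) ≈ 2.8227e+6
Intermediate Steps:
G = Rational(5185, 576) (G = Add(9, Mul(-1, Pow(-576, -1))) = Add(9, Mul(-1, Rational(-1, 576))) = Add(9, Rational(1, 576)) = Rational(5185, 576) ≈ 9.0017)
O = -491 (O = Add(-407, Mul(-1, 84)) = Add(-407, -84) = -491)
Function('N')(t) = Add(-493, Pow(t, 2), Mul(-21, t)) (Function('N')(t) = Add(-2, Add(Add(Pow(t, 2), Mul(-21, t)), -491)) = Add(-2, Add(-491, Pow(t, 2), Mul(-21, t))) = Add(-493, Pow(t, 2), Mul(-21, t)))
Add(Add(664257, Add(525371, Mul(-1, -1633630))), Function('N')(G)) = Add(Add(664257, Add(525371, Mul(-1, -1633630))), Add(-493, Pow(Rational(5185, 576), 2), Mul(-21, Rational(5185, 576)))) = Add(Add(664257, Add(525371, 1633630)), Add(-493, Rational(26884225, 331776), Rational(-36295, 192))) = Add(Add(664257, 2159001), Rational(-199399103, 331776)) = Add(2823258, Rational(-199399103, 331776)) = Rational(936489847105, 331776)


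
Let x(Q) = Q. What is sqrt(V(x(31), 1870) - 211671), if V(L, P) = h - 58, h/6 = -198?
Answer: I*sqrt(212917) ≈ 461.43*I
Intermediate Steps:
h = -1188 (h = 6*(-198) = -1188)
V(L, P) = -1246 (V(L, P) = -1188 - 58 = -1246)
sqrt(V(x(31), 1870) - 211671) = sqrt(-1246 - 211671) = sqrt(-212917) = I*sqrt(212917)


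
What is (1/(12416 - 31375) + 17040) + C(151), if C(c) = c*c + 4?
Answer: 755421354/18959 ≈ 39845.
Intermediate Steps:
C(c) = 4 + c**2 (C(c) = c**2 + 4 = 4 + c**2)
(1/(12416 - 31375) + 17040) + C(151) = (1/(12416 - 31375) + 17040) + (4 + 151**2) = (1/(-18959) + 17040) + (4 + 22801) = (-1/18959 + 17040) + 22805 = 323061359/18959 + 22805 = 755421354/18959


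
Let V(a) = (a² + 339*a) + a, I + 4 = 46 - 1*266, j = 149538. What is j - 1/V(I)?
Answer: 3885595393/25984 ≈ 1.4954e+5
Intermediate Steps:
I = -224 (I = -4 + (46 - 1*266) = -4 + (46 - 266) = -4 - 220 = -224)
V(a) = a² + 340*a
j - 1/V(I) = 149538 - 1/((-224*(340 - 224))) = 149538 - 1/((-224*116)) = 149538 - 1/(-25984) = 149538 - 1*(-1/25984) = 149538 + 1/25984 = 3885595393/25984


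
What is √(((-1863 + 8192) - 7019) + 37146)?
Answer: 14*√186 ≈ 190.93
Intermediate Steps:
√(((-1863 + 8192) - 7019) + 37146) = √((6329 - 7019) + 37146) = √(-690 + 37146) = √36456 = 14*√186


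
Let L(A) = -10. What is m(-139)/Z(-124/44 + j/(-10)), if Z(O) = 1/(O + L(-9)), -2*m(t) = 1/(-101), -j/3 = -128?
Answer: -2817/11110 ≈ -0.25356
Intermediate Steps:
j = 384 (j = -3*(-128) = 384)
m(t) = 1/202 (m(t) = -½/(-101) = -½*(-1/101) = 1/202)
Z(O) = 1/(-10 + O) (Z(O) = 1/(O - 10) = 1/(-10 + O))
m(-139)/Z(-124/44 + j/(-10)) = 1/(202*(1/(-10 + (-124/44 + 384/(-10))))) = 1/(202*(1/(-10 + (-124*1/44 + 384*(-⅒))))) = 1/(202*(1/(-10 + (-31/11 - 192/5)))) = 1/(202*(1/(-10 - 2267/55))) = 1/(202*(1/(-2817/55))) = 1/(202*(-55/2817)) = (1/202)*(-2817/55) = -2817/11110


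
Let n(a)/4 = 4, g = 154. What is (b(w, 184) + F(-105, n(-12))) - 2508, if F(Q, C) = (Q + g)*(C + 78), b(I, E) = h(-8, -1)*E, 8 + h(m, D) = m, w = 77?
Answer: -846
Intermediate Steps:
h(m, D) = -8 + m
n(a) = 16 (n(a) = 4*4 = 16)
b(I, E) = -16*E (b(I, E) = (-8 - 8)*E = -16*E)
F(Q, C) = (78 + C)*(154 + Q) (F(Q, C) = (Q + 154)*(C + 78) = (154 + Q)*(78 + C) = (78 + C)*(154 + Q))
(b(w, 184) + F(-105, n(-12))) - 2508 = (-16*184 + (12012 + 78*(-105) + 154*16 + 16*(-105))) - 2508 = (-2944 + (12012 - 8190 + 2464 - 1680)) - 2508 = (-2944 + 4606) - 2508 = 1662 - 2508 = -846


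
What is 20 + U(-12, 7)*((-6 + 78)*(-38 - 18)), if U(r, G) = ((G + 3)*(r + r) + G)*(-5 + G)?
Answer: 1878932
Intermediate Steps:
U(r, G) = (-5 + G)*(G + 2*r*(3 + G)) (U(r, G) = ((3 + G)*(2*r) + G)*(-5 + G) = (2*r*(3 + G) + G)*(-5 + G) = (G + 2*r*(3 + G))*(-5 + G) = (-5 + G)*(G + 2*r*(3 + G)))
20 + U(-12, 7)*((-6 + 78)*(-38 - 18)) = 20 + (7² - 30*(-12) - 5*7 - 4*7*(-12) + 2*(-12)*7²)*((-6 + 78)*(-38 - 18)) = 20 + (49 + 360 - 35 + 336 + 2*(-12)*49)*(72*(-56)) = 20 + (49 + 360 - 35 + 336 - 1176)*(-4032) = 20 - 466*(-4032) = 20 + 1878912 = 1878932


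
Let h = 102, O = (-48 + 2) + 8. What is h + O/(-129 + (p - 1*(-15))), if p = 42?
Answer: 3691/36 ≈ 102.53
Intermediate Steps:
O = -38 (O = -46 + 8 = -38)
h + O/(-129 + (p - 1*(-15))) = 102 - 38/(-129 + (42 - 1*(-15))) = 102 - 38/(-129 + (42 + 15)) = 102 - 38/(-129 + 57) = 102 - 38/(-72) = 102 - 38*(-1/72) = 102 + 19/36 = 3691/36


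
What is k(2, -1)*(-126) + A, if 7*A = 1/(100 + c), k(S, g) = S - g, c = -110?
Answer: -26461/70 ≈ -378.01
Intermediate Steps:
A = -1/70 (A = 1/(7*(100 - 110)) = (⅐)/(-10) = (⅐)*(-⅒) = -1/70 ≈ -0.014286)
k(2, -1)*(-126) + A = (2 - 1*(-1))*(-126) - 1/70 = (2 + 1)*(-126) - 1/70 = 3*(-126) - 1/70 = -378 - 1/70 = -26461/70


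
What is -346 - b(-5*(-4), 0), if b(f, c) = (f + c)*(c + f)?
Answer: -746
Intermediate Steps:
b(f, c) = (c + f)² (b(f, c) = (c + f)*(c + f) = (c + f)²)
-346 - b(-5*(-4), 0) = -346 - (0 - 5*(-4))² = -346 - (0 + 20)² = -346 - 1*20² = -346 - 1*400 = -346 - 400 = -746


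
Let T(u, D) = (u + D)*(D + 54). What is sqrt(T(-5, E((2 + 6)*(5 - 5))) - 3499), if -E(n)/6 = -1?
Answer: I*sqrt(3439) ≈ 58.643*I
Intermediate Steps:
E(n) = 6 (E(n) = -6*(-1) = 6)
T(u, D) = (54 + D)*(D + u) (T(u, D) = (D + u)*(54 + D) = (54 + D)*(D + u))
sqrt(T(-5, E((2 + 6)*(5 - 5))) - 3499) = sqrt((6**2 + 54*6 + 54*(-5) + 6*(-5)) - 3499) = sqrt((36 + 324 - 270 - 30) - 3499) = sqrt(60 - 3499) = sqrt(-3439) = I*sqrt(3439)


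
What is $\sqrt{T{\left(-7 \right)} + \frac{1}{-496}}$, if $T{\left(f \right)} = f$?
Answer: $\frac{i \sqrt{107663}}{124} \approx 2.6461 i$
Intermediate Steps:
$\sqrt{T{\left(-7 \right)} + \frac{1}{-496}} = \sqrt{-7 + \frac{1}{-496}} = \sqrt{-7 - \frac{1}{496}} = \sqrt{- \frac{3473}{496}} = \frac{i \sqrt{107663}}{124}$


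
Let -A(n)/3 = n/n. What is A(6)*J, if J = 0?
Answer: 0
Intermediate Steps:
A(n) = -3 (A(n) = -3*n/n = -3*1 = -3)
A(6)*J = -3*0 = 0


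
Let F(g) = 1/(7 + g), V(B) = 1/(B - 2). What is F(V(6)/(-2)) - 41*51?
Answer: -114997/55 ≈ -2090.9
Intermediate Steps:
V(B) = 1/(-2 + B)
F(V(6)/(-2)) - 41*51 = 1/(7 + 1/((-2 + 6)*(-2))) - 41*51 = 1/(7 - 1/2/4) - 2091 = 1/(7 + (1/4)*(-1/2)) - 2091 = 1/(7 - 1/8) - 2091 = 1/(55/8) - 2091 = 8/55 - 2091 = -114997/55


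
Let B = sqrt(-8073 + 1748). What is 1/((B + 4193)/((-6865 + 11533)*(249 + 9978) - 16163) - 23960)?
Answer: -54569615609249704551/1307487985203118584585094 - 238617365*I*sqrt(253)/1307487985203118584585094 ≈ -4.1736e-5 - 2.9028e-15*I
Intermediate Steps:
B = 5*I*sqrt(253) (B = sqrt(-6325) = 5*I*sqrt(253) ≈ 79.53*I)
1/((B + 4193)/((-6865 + 11533)*(249 + 9978) - 16163) - 23960) = 1/((5*I*sqrt(253) + 4193)/((-6865 + 11533)*(249 + 9978) - 16163) - 23960) = 1/((4193 + 5*I*sqrt(253))/(4668*10227 - 16163) - 23960) = 1/((4193 + 5*I*sqrt(253))/(47739636 - 16163) - 23960) = 1/((4193 + 5*I*sqrt(253))/47723473 - 23960) = 1/((4193 + 5*I*sqrt(253))*(1/47723473) - 23960) = 1/((599/6817639 + 5*I*sqrt(253)/47723473) - 23960) = 1/(-163350629841/6817639 + 5*I*sqrt(253)/47723473)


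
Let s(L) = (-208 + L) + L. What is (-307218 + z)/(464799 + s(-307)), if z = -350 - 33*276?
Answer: -316676/463977 ≈ -0.68253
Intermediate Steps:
s(L) = -208 + 2*L
z = -9458 (z = -350 - 9108 = -9458)
(-307218 + z)/(464799 + s(-307)) = (-307218 - 9458)/(464799 + (-208 + 2*(-307))) = -316676/(464799 + (-208 - 614)) = -316676/(464799 - 822) = -316676/463977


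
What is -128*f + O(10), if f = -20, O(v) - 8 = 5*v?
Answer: 2618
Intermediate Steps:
O(v) = 8 + 5*v
-128*f + O(10) = -128*(-20) + (8 + 5*10) = 2560 + (8 + 50) = 2560 + 58 = 2618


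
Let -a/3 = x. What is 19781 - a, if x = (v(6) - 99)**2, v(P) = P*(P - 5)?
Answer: 45728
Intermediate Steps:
v(P) = P*(-5 + P)
x = 8649 (x = (6*(-5 + 6) - 99)**2 = (6*1 - 99)**2 = (6 - 99)**2 = (-93)**2 = 8649)
a = -25947 (a = -3*8649 = -25947)
19781 - a = 19781 - 1*(-25947) = 19781 + 25947 = 45728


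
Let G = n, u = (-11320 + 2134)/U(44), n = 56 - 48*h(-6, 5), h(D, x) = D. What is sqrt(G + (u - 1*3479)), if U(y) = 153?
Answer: I*sqrt(8310297)/51 ≈ 56.525*I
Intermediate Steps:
n = 344 (n = 56 - 48*(-6) = 56 + 288 = 344)
u = -3062/51 (u = (-11320 + 2134)/153 = -9186*1/153 = -3062/51 ≈ -60.039)
G = 344
sqrt(G + (u - 1*3479)) = sqrt(344 + (-3062/51 - 1*3479)) = sqrt(344 + (-3062/51 - 3479)) = sqrt(344 - 180491/51) = sqrt(-162947/51) = I*sqrt(8310297)/51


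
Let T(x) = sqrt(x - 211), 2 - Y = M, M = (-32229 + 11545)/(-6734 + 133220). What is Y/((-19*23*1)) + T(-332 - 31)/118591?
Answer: -136828/27637191 + I*sqrt(574)/118591 ≈ -0.0049509 + 0.00020202*I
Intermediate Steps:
M = -10342/63243 (M = -20684/126486 = -20684*1/126486 = -10342/63243 ≈ -0.16353)
Y = 136828/63243 (Y = 2 - 1*(-10342/63243) = 2 + 10342/63243 = 136828/63243 ≈ 2.1635)
T(x) = sqrt(-211 + x)
Y/((-19*23*1)) + T(-332 - 31)/118591 = 136828/(63243*((-19*23*1))) + sqrt(-211 + (-332 - 31))/118591 = 136828/(63243*((-437*1))) + sqrt(-211 - 363)*(1/118591) = (136828/63243)/(-437) + sqrt(-574)*(1/118591) = (136828/63243)*(-1/437) + (I*sqrt(574))*(1/118591) = -136828/27637191 + I*sqrt(574)/118591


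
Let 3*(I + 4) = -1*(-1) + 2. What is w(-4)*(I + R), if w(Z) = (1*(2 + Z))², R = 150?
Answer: 588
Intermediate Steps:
w(Z) = (2 + Z)²
I = -3 (I = -4 + (-1*(-1) + 2)/3 = -4 + (1 + 2)/3 = -4 + (⅓)*3 = -4 + 1 = -3)
w(-4)*(I + R) = (2 - 4)²*(-3 + 150) = (-2)²*147 = 4*147 = 588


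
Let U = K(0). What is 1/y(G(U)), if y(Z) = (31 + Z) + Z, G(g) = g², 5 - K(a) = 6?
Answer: 1/33 ≈ 0.030303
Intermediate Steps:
K(a) = -1 (K(a) = 5 - 1*6 = 5 - 6 = -1)
U = -1
y(Z) = 31 + 2*Z
1/y(G(U)) = 1/(31 + 2*(-1)²) = 1/(31 + 2*1) = 1/(31 + 2) = 1/33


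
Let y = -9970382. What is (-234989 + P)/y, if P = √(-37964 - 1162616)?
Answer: 234989/9970382 - I*√300145/4985191 ≈ 0.023569 - 0.0001099*I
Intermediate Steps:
P = 2*I*√300145 (P = √(-1200580) = 2*I*√300145 ≈ 1095.7*I)
(-234989 + P)/y = (-234989 + 2*I*√300145)/(-9970382) = (-234989 + 2*I*√300145)*(-1/9970382) = 234989/9970382 - I*√300145/4985191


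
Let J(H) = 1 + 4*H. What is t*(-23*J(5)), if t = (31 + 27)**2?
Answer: -1624812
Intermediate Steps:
t = 3364 (t = 58**2 = 3364)
t*(-23*J(5)) = 3364*(-23*(1 + 4*5)) = 3364*(-23*(1 + 20)) = 3364*(-23*21) = 3364*(-483) = -1624812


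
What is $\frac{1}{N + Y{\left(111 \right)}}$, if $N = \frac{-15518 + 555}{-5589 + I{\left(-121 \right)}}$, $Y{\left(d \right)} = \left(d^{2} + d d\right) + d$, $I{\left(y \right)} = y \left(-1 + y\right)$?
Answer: $\frac{9173}{227044306} \approx 4.0402 \cdot 10^{-5}$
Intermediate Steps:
$Y{\left(d \right)} = d + 2 d^{2}$ ($Y{\left(d \right)} = \left(d^{2} + d^{2}\right) + d = 2 d^{2} + d = d + 2 d^{2}$)
$N = - \frac{14963}{9173}$ ($N = \frac{-15518 + 555}{-5589 - 121 \left(-1 - 121\right)} = - \frac{14963}{-5589 - -14762} = - \frac{14963}{-5589 + 14762} = - \frac{14963}{9173} \approx -1.6312$)
$\frac{1}{N + Y{\left(111 \right)}} = \frac{1}{- \frac{14963}{9173} + 111 \left(1 + 2 \cdot 111\right)} = \frac{1}{- \frac{14963}{9173} + 111 \left(1 + 222\right)} = \frac{1}{- \frac{14963}{9173} + 111 \cdot 223} = \frac{1}{- \frac{14963}{9173} + 24753} = \frac{1}{\frac{227044306}{9173}} = \frac{9173}{227044306}$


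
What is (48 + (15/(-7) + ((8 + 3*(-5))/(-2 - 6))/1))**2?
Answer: 6848689/3136 ≈ 2183.9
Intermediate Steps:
(48 + (15/(-7) + ((8 + 3*(-5))/(-2 - 6))/1))**2 = (48 + (15*(-1/7) + ((8 - 15)/(-8))*1))**2 = (48 + (-15/7 - 7*(-1/8)*1))**2 = (48 + (-15/7 + (7/8)*1))**2 = (48 + (-15/7 + 7/8))**2 = (48 - 71/56)**2 = (2617/56)**2 = 6848689/3136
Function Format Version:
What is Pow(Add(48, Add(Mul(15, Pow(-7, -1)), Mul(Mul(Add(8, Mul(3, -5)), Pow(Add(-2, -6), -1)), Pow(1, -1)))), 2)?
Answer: Rational(6848689, 3136) ≈ 2183.9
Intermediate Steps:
Pow(Add(48, Add(Mul(15, Pow(-7, -1)), Mul(Mul(Add(8, Mul(3, -5)), Pow(Add(-2, -6), -1)), Pow(1, -1)))), 2) = Pow(Add(48, Add(Mul(15, Rational(-1, 7)), Mul(Mul(Add(8, -15), Pow(-8, -1)), 1))), 2) = Pow(Add(48, Add(Rational(-15, 7), Mul(Mul(-7, Rational(-1, 8)), 1))), 2) = Pow(Add(48, Add(Rational(-15, 7), Mul(Rational(7, 8), 1))), 2) = Pow(Add(48, Add(Rational(-15, 7), Rational(7, 8))), 2) = Pow(Add(48, Rational(-71, 56)), 2) = Pow(Rational(2617, 56), 2) = Rational(6848689, 3136)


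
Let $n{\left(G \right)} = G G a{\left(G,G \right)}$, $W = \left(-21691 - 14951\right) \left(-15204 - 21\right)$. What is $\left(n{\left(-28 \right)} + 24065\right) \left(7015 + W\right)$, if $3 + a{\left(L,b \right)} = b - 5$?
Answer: $-2320229012935$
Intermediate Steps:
$a{\left(L,b \right)} = -8 + b$ ($a{\left(L,b \right)} = -3 + \left(b - 5\right) = -3 + \left(-5 + b\right) = -8 + b$)
$W = 557874450$ ($W = \left(-36642\right) \left(-15225\right) = 557874450$)
$n{\left(G \right)} = G^{2} \left(-8 + G\right)$ ($n{\left(G \right)} = G G \left(-8 + G\right) = G^{2} \left(-8 + G\right)$)
$\left(n{\left(-28 \right)} + 24065\right) \left(7015 + W\right) = \left(\left(-28\right)^{2} \left(-8 - 28\right) + 24065\right) \left(7015 + 557874450\right) = \left(784 \left(-36\right) + 24065\right) 557881465 = \left(-28224 + 24065\right) 557881465 = \left(-4159\right) 557881465 = -2320229012935$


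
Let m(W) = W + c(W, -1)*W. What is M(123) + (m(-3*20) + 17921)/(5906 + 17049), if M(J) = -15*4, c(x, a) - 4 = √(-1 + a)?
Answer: -1359679/22955 - 12*I*√2/4591 ≈ -59.232 - 0.0036965*I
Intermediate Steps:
c(x, a) = 4 + √(-1 + a)
m(W) = W + W*(4 + I*√2) (m(W) = W + (4 + √(-1 - 1))*W = W + (4 + √(-2))*W = W + (4 + I*√2)*W = W + W*(4 + I*√2))
M(J) = -60
M(123) + (m(-3*20) + 17921)/(5906 + 17049) = -60 + ((-3*20)*(5 + I*√2) + 17921)/(5906 + 17049) = -60 + (-60*(5 + I*√2) + 17921)/22955 = -60 + ((-300 - 60*I*√2) + 17921)*(1/22955) = -60 + (17621 - 60*I*√2)*(1/22955) = -60 + (17621/22955 - 12*I*√2/4591) = -1359679/22955 - 12*I*√2/4591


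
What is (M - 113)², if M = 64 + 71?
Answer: 484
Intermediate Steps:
M = 135
(M - 113)² = (135 - 113)² = 22² = 484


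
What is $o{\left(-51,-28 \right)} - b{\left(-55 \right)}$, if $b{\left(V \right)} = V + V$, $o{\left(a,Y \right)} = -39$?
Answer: $71$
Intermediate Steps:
$b{\left(V \right)} = 2 V$
$o{\left(-51,-28 \right)} - b{\left(-55 \right)} = -39 - 2 \left(-55\right) = -39 - -110 = -39 + 110 = 71$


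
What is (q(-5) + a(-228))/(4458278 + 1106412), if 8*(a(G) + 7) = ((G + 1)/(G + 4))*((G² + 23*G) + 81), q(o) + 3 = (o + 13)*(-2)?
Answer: 2116355/1994384896 ≈ 0.0010612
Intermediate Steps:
q(o) = -29 - 2*o (q(o) = -3 + (o + 13)*(-2) = -3 + (13 + o)*(-2) = -3 + (-26 - 2*o) = -29 - 2*o)
a(G) = -7 + (1 + G)*(81 + G² + 23*G)/(8*(4 + G)) (a(G) = -7 + (((G + 1)/(G + 4))*((G² + 23*G) + 81))/8 = -7 + (((1 + G)/(4 + G))*(81 + G² + 23*G))/8 = -7 + ((1 + G)*(81 + G² + 23*G)/(4 + G))/8 = -7 + (1 + G)*(81 + G² + 23*G)/(8*(4 + G)))
(q(-5) + a(-228))/(4458278 + 1106412) = ((-29 - 2*(-5)) + (-143 + (-228)³ + 24*(-228)² + 48*(-228))/(8*(4 - 228)))/(4458278 + 1106412) = ((-29 + 10) + (⅛)*(-143 - 11852352 + 24*51984 - 10944)/(-224))/5564690 = (-19 + (⅛)*(-1/224)*(-143 - 11852352 + 1247616 - 10944))*(1/5564690) = (-19 + (⅛)*(-1/224)*(-10615823))*(1/5564690) = (-19 + 10615823/1792)*(1/5564690) = (10581775/1792)*(1/5564690) = 2116355/1994384896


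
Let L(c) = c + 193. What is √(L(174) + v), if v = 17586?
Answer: √17953 ≈ 133.99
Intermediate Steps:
L(c) = 193 + c
√(L(174) + v) = √((193 + 174) + 17586) = √(367 + 17586) = √17953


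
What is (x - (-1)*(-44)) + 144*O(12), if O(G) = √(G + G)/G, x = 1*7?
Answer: -37 + 24*√6 ≈ 21.788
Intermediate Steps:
x = 7
O(G) = √2/√G (O(G) = √(2*G)/G = (√2*√G)/G = √2/√G)
(x - (-1)*(-44)) + 144*O(12) = (7 - (-1)*(-44)) + 144*(√2/√12) = (7 - 1*44) + 144*(√2*(√3/6)) = (7 - 44) + 144*(√6/6) = -37 + 24*√6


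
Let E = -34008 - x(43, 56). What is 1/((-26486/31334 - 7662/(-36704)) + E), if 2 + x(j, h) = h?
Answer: -287520784/9793715959867 ≈ -2.9358e-5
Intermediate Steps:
x(j, h) = -2 + h
E = -34062 (E = -34008 - (-2 + 56) = -34008 - 1*54 = -34008 - 54 = -34062)
1/((-26486/31334 - 7662/(-36704)) + E) = 1/((-26486/31334 - 7662/(-36704)) - 34062) = 1/((-26486*1/31334 - 7662*(-1/36704)) - 34062) = 1/((-13243/15667 + 3831/18352) - 34062) = 1/(-183015259/287520784 - 34062) = 1/(-9793715959867/287520784) = -287520784/9793715959867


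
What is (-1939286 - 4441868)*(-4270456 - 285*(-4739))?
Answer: 18631955076514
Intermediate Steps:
(-1939286 - 4441868)*(-4270456 - 285*(-4739)) = -6381154*(-4270456 + 1350615) = -6381154*(-2919841) = 18631955076514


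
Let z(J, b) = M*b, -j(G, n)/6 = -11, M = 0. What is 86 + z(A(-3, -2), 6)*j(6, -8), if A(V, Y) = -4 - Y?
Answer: 86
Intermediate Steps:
j(G, n) = 66 (j(G, n) = -6*(-11) = 66)
z(J, b) = 0 (z(J, b) = 0*b = 0)
86 + z(A(-3, -2), 6)*j(6, -8) = 86 + 0*66 = 86 + 0 = 86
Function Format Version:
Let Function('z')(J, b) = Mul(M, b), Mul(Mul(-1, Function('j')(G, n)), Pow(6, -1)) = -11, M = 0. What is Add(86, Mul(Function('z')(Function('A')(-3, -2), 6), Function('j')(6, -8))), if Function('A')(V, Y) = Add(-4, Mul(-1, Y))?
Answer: 86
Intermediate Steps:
Function('j')(G, n) = 66 (Function('j')(G, n) = Mul(-6, -11) = 66)
Function('z')(J, b) = 0 (Function('z')(J, b) = Mul(0, b) = 0)
Add(86, Mul(Function('z')(Function('A')(-3, -2), 6), Function('j')(6, -8))) = Add(86, Mul(0, 66)) = Add(86, 0) = 86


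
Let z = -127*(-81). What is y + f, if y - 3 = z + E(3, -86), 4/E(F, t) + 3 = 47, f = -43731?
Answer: -367850/11 ≈ -33441.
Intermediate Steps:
E(F, t) = 1/11 (E(F, t) = 4/(-3 + 47) = 4/44 = 4*(1/44) = 1/11)
z = 10287
y = 113191/11 (y = 3 + (10287 + 1/11) = 3 + 113158/11 = 113191/11 ≈ 10290.)
y + f = 113191/11 - 43731 = -367850/11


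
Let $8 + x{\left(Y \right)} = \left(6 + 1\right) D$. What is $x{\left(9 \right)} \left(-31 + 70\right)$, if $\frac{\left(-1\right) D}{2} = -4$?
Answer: $1872$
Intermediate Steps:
$D = 8$ ($D = \left(-2\right) \left(-4\right) = 8$)
$x{\left(Y \right)} = 48$ ($x{\left(Y \right)} = -8 + \left(6 + 1\right) 8 = -8 + 7 \cdot 8 = -8 + 56 = 48$)
$x{\left(9 \right)} \left(-31 + 70\right) = 48 \left(-31 + 70\right) = 48 \cdot 39 = 1872$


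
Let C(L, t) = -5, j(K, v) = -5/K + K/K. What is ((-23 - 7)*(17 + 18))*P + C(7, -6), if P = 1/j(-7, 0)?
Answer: -1235/2 ≈ -617.50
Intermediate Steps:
j(K, v) = 1 - 5/K (j(K, v) = -5/K + 1 = 1 - 5/K)
P = 7/12 (P = 1/((-5 - 7)/(-7)) = 1/(-⅐*(-12)) = 1/(12/7) = 7/12 ≈ 0.58333)
((-23 - 7)*(17 + 18))*P + C(7, -6) = ((-23 - 7)*(17 + 18))*(7/12) - 5 = -30*35*(7/12) - 5 = -1050*7/12 - 5 = -1225/2 - 5 = -1235/2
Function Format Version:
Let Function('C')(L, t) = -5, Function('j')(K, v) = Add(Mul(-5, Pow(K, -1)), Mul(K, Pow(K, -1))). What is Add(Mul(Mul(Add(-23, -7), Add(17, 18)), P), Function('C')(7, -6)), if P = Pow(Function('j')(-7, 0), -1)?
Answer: Rational(-1235, 2) ≈ -617.50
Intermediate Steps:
Function('j')(K, v) = Add(1, Mul(-5, Pow(K, -1))) (Function('j')(K, v) = Add(Mul(-5, Pow(K, -1)), 1) = Add(1, Mul(-5, Pow(K, -1))))
P = Rational(7, 12) (P = Pow(Mul(Pow(-7, -1), Add(-5, -7)), -1) = Pow(Mul(Rational(-1, 7), -12), -1) = Pow(Rational(12, 7), -1) = Rational(7, 12) ≈ 0.58333)
Add(Mul(Mul(Add(-23, -7), Add(17, 18)), P), Function('C')(7, -6)) = Add(Mul(Mul(Add(-23, -7), Add(17, 18)), Rational(7, 12)), -5) = Add(Mul(Mul(-30, 35), Rational(7, 12)), -5) = Add(Mul(-1050, Rational(7, 12)), -5) = Add(Rational(-1225, 2), -5) = Rational(-1235, 2)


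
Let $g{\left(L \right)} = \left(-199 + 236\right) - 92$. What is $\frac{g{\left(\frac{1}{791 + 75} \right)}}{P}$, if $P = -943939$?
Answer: $\frac{55}{943939} \approx 5.8266 \cdot 10^{-5}$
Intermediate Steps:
$g{\left(L \right)} = -55$ ($g{\left(L \right)} = 37 - 92 = -55$)
$\frac{g{\left(\frac{1}{791 + 75} \right)}}{P} = - \frac{55}{-943939} = \left(-55\right) \left(- \frac{1}{943939}\right) = \frac{55}{943939}$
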